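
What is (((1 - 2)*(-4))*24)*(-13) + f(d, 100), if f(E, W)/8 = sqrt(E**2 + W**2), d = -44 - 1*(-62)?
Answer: -1248 + 16*sqrt(2581) ≈ -435.14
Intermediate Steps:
d = 18 (d = -44 + 62 = 18)
f(E, W) = 8*sqrt(E**2 + W**2)
(((1 - 2)*(-4))*24)*(-13) + f(d, 100) = (((1 - 2)*(-4))*24)*(-13) + 8*sqrt(18**2 + 100**2) = (-1*(-4)*24)*(-13) + 8*sqrt(324 + 10000) = (4*24)*(-13) + 8*sqrt(10324) = 96*(-13) + 8*(2*sqrt(2581)) = -1248 + 16*sqrt(2581)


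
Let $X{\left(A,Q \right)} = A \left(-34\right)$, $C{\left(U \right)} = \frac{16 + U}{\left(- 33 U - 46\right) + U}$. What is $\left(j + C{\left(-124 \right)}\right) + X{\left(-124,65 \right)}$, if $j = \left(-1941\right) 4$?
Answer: $- \frac{6957682}{1961} \approx -3548.0$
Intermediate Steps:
$j = -7764$
$C{\left(U \right)} = \frac{16 + U}{-46 - 32 U}$ ($C{\left(U \right)} = \frac{16 + U}{\left(-46 - 33 U\right) + U} = \frac{16 + U}{-46 - 32 U}$)
$X{\left(A,Q \right)} = - 34 A$
$\left(j + C{\left(-124 \right)}\right) + X{\left(-124,65 \right)} = \left(-7764 + \frac{-16 - -124}{2 \left(23 + 16 \left(-124\right)\right)}\right) - -4216 = \left(-7764 + \frac{-16 + 124}{2 \left(23 - 1984\right)}\right) + 4216 = \left(-7764 + \frac{1}{2} \frac{1}{-1961} \cdot 108\right) + 4216 = \left(-7764 + \frac{1}{2} \left(- \frac{1}{1961}\right) 108\right) + 4216 = \left(-7764 - \frac{54}{1961}\right) + 4216 = - \frac{15225258}{1961} + 4216 = - \frac{6957682}{1961}$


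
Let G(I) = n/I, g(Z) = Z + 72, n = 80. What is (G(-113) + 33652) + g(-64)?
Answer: 3803500/113 ≈ 33659.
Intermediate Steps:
g(Z) = 72 + Z
G(I) = 80/I
(G(-113) + 33652) + g(-64) = (80/(-113) + 33652) + (72 - 64) = (80*(-1/113) + 33652) + 8 = (-80/113 + 33652) + 8 = 3802596/113 + 8 = 3803500/113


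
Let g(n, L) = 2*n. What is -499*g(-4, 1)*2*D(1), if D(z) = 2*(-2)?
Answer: -31936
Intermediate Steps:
D(z) = -4
-499*g(-4, 1)*2*D(1) = -499*(2*(-4))*2*(-4) = -499*(-8*2)*(-4) = -(-7984)*(-4) = -499*64 = -31936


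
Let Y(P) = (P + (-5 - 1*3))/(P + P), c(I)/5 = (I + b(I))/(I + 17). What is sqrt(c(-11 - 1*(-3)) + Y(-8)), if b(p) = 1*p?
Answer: I*sqrt(71)/3 ≈ 2.8087*I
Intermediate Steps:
b(p) = p
c(I) = 10*I/(17 + I) (c(I) = 5*((I + I)/(I + 17)) = 5*((2*I)/(17 + I)) = 5*(2*I/(17 + I)) = 10*I/(17 + I))
Y(P) = (-8 + P)/(2*P) (Y(P) = (P + (-5 - 3))/((2*P)) = (P - 8)*(1/(2*P)) = (-8 + P)*(1/(2*P)) = (-8 + P)/(2*P))
sqrt(c(-11 - 1*(-3)) + Y(-8)) = sqrt(10*(-11 - 1*(-3))/(17 + (-11 - 1*(-3))) + (1/2)*(-8 - 8)/(-8)) = sqrt(10*(-11 + 3)/(17 + (-11 + 3)) + (1/2)*(-1/8)*(-16)) = sqrt(10*(-8)/(17 - 8) + 1) = sqrt(10*(-8)/9 + 1) = sqrt(10*(-8)*(1/9) + 1) = sqrt(-80/9 + 1) = sqrt(-71/9) = I*sqrt(71)/3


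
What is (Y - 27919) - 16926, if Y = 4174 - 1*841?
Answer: -41512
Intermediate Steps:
Y = 3333 (Y = 4174 - 841 = 3333)
(Y - 27919) - 16926 = (3333 - 27919) - 16926 = -24586 - 16926 = -41512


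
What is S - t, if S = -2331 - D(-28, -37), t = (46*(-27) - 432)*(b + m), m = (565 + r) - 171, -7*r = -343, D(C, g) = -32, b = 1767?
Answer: 3697241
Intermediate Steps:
r = 49 (r = -⅐*(-343) = 49)
m = 443 (m = (565 + 49) - 171 = 614 - 171 = 443)
t = -3699540 (t = (46*(-27) - 432)*(1767 + 443) = (-1242 - 432)*2210 = -1674*2210 = -3699540)
S = -2299 (S = -2331 - 1*(-32) = -2331 + 32 = -2299)
S - t = -2299 - 1*(-3699540) = -2299 + 3699540 = 3697241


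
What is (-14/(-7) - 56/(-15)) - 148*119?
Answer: -264094/15 ≈ -17606.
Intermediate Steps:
(-14/(-7) - 56/(-15)) - 148*119 = (-14*(-1/7) - 56*(-1/15)) - 17612 = (2 + 56/15) - 17612 = 86/15 - 17612 = -264094/15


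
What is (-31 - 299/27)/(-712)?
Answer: 142/2403 ≈ 0.059093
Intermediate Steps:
(-31 - 299/27)/(-712) = (-31 - 299*1/27)*(-1/712) = (-31 - 299/27)*(-1/712) = -1136/27*(-1/712) = 142/2403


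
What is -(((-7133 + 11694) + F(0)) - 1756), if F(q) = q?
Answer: -2805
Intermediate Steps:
-(((-7133 + 11694) + F(0)) - 1756) = -(((-7133 + 11694) + 0) - 1756) = -((4561 + 0) - 1756) = -(4561 - 1756) = -1*2805 = -2805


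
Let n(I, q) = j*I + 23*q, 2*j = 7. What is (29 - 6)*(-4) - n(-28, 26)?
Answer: -592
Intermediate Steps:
j = 7/2 (j = (1/2)*7 = 7/2 ≈ 3.5000)
n(I, q) = 23*q + 7*I/2 (n(I, q) = 7*I/2 + 23*q = 23*q + 7*I/2)
(29 - 6)*(-4) - n(-28, 26) = (29 - 6)*(-4) - (23*26 + (7/2)*(-28)) = 23*(-4) - (598 - 98) = -92 - 1*500 = -92 - 500 = -592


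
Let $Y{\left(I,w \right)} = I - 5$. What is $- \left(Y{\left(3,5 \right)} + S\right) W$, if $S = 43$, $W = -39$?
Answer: $1599$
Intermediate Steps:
$Y{\left(I,w \right)} = -5 + I$
$- \left(Y{\left(3,5 \right)} + S\right) W = - \left(\left(-5 + 3\right) + 43\right) \left(-39\right) = - \left(-2 + 43\right) \left(-39\right) = - 41 \left(-39\right) = \left(-1\right) \left(-1599\right) = 1599$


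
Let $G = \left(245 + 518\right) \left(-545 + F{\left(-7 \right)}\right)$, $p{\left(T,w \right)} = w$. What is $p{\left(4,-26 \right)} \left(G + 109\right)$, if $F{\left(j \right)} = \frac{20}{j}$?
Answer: $10865556$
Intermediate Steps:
$G = -418015$ ($G = \left(245 + 518\right) \left(-545 + \frac{20}{-7}\right) = 763 \left(-545 + 20 \left(- \frac{1}{7}\right)\right) = 763 \left(-545 - \frac{20}{7}\right) = 763 \left(- \frac{3835}{7}\right) = -418015$)
$p{\left(4,-26 \right)} \left(G + 109\right) = - 26 \left(-418015 + 109\right) = \left(-26\right) \left(-417906\right) = 10865556$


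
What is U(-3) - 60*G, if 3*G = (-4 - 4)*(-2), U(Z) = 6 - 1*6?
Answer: -320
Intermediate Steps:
U(Z) = 0 (U(Z) = 6 - 6 = 0)
G = 16/3 (G = ((-4 - 4)*(-2))/3 = (-8*(-2))/3 = (⅓)*16 = 16/3 ≈ 5.3333)
U(-3) - 60*G = 0 - 60*16/3 = 0 - 320 = -320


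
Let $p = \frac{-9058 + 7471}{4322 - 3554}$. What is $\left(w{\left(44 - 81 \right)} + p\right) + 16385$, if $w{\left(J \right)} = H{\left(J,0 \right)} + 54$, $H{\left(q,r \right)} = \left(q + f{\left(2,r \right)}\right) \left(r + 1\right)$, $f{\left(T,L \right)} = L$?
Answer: $\frac{4198383}{256} \approx 16400.0$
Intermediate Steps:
$H{\left(q,r \right)} = \left(1 + r\right) \left(q + r\right)$ ($H{\left(q,r \right)} = \left(q + r\right) \left(r + 1\right) = \left(q + r\right) \left(1 + r\right) = \left(1 + r\right) \left(q + r\right)$)
$w{\left(J \right)} = 54 + J$ ($w{\left(J \right)} = \left(J + 0 + 0^{2} + J 0\right) + 54 = \left(J + 0 + 0 + 0\right) + 54 = J + 54 = 54 + J$)
$p = - \frac{529}{256}$ ($p = - \frac{1587}{768} = \left(-1587\right) \frac{1}{768} = - \frac{529}{256} \approx -2.0664$)
$\left(w{\left(44 - 81 \right)} + p\right) + 16385 = \left(\left(54 + \left(44 - 81\right)\right) - \frac{529}{256}\right) + 16385 = \left(\left(54 - 37\right) - \frac{529}{256}\right) + 16385 = \left(17 - \frac{529}{256}\right) + 16385 = \frac{3823}{256} + 16385 = \frac{4198383}{256}$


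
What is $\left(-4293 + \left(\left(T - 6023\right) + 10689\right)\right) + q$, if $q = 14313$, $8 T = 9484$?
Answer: $\frac{31743}{2} \approx 15872.0$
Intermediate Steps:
$T = \frac{2371}{2}$ ($T = \frac{1}{8} \cdot 9484 = \frac{2371}{2} \approx 1185.5$)
$\left(-4293 + \left(\left(T - 6023\right) + 10689\right)\right) + q = \left(-4293 + \left(\left(\frac{2371}{2} - 6023\right) + 10689\right)\right) + 14313 = \left(-4293 + \left(- \frac{9675}{2} + 10689\right)\right) + 14313 = \left(-4293 + \frac{11703}{2}\right) + 14313 = \frac{3117}{2} + 14313 = \frac{31743}{2}$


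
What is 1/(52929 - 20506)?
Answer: 1/32423 ≈ 3.0842e-5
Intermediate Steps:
1/(52929 - 20506) = 1/32423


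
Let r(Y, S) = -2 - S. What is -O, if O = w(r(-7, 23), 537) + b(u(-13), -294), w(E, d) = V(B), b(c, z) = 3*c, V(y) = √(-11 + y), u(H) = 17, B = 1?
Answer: -51 - I*√10 ≈ -51.0 - 3.1623*I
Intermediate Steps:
w(E, d) = I*√10 (w(E, d) = √(-11 + 1) = √(-10) = I*√10)
O = 51 + I*√10 (O = I*√10 + 3*17 = I*√10 + 51 = 51 + I*√10 ≈ 51.0 + 3.1623*I)
-O = -(51 + I*√10) = -51 - I*√10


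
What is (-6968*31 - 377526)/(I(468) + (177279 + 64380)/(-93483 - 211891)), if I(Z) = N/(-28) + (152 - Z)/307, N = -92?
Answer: -389505931337684/961433335 ≈ -4.0513e+5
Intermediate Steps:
I(Z) = 8125/2149 - Z/307 (I(Z) = -92/(-28) + (152 - Z)/307 = -92*(-1/28) + (152 - Z)*(1/307) = 23/7 + (152/307 - Z/307) = 8125/2149 - Z/307)
(-6968*31 - 377526)/(I(468) + (177279 + 64380)/(-93483 - 211891)) = (-6968*31 - 377526)/((8125/2149 - 1/307*468) + (177279 + 64380)/(-93483 - 211891)) = (-216008 - 377526)/((8125/2149 - 468/307) + 241659/(-305374)) = -593534/(4849/2149 + 241659*(-1/305374)) = -593534/(4849/2149 - 241659/305374) = -593534/961433335/656248726 = -593534*656248726/961433335 = -389505931337684/961433335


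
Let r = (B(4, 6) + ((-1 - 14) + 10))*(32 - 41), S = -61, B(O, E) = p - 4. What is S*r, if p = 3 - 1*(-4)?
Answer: -1098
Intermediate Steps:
p = 7 (p = 3 + 4 = 7)
B(O, E) = 3 (B(O, E) = 7 - 4 = 3)
r = 18 (r = (3 + ((-1 - 14) + 10))*(32 - 41) = (3 + (-15 + 10))*(-9) = (3 - 5)*(-9) = -2*(-9) = 18)
S*r = -61*18 = -1098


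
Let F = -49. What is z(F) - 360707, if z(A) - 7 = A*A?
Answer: -358299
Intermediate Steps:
z(A) = 7 + A**2 (z(A) = 7 + A*A = 7 + A**2)
z(F) - 360707 = (7 + (-49)**2) - 360707 = (7 + 2401) - 360707 = 2408 - 360707 = -358299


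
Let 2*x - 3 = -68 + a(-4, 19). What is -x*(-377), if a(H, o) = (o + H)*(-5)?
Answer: -26390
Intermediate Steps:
a(H, o) = -5*H - 5*o (a(H, o) = (H + o)*(-5) = -5*H - 5*o)
x = -70 (x = 3/2 + (-68 + (-5*(-4) - 5*19))/2 = 3/2 + (-68 + (20 - 95))/2 = 3/2 + (-68 - 75)/2 = 3/2 + (1/2)*(-143) = 3/2 - 143/2 = -70)
-x*(-377) = -(-70)*(-377) = -1*26390 = -26390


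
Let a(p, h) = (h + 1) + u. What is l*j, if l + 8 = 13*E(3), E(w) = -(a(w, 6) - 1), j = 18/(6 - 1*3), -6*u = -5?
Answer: -581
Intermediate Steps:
u = 5/6 (u = -1/6*(-5) = 5/6 ≈ 0.83333)
a(p, h) = 11/6 + h (a(p, h) = (h + 1) + 5/6 = (1 + h) + 5/6 = 11/6 + h)
j = 6 (j = 18/(6 - 3) = 18/3 = 18*(1/3) = 6)
E(w) = -41/6 (E(w) = -((11/6 + 6) - 1) = -(47/6 - 1) = -1*41/6 = -41/6)
l = -581/6 (l = -8 + 13*(-41/6) = -8 - 533/6 = -581/6 ≈ -96.833)
l*j = -581/6*6 = -581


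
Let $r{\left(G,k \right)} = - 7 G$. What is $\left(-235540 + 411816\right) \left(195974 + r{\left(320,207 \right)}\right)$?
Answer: $34150654584$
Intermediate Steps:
$\left(-235540 + 411816\right) \left(195974 + r{\left(320,207 \right)}\right) = \left(-235540 + 411816\right) \left(195974 - 2240\right) = 176276 \left(195974 - 2240\right) = 176276 \cdot 193734 = 34150654584$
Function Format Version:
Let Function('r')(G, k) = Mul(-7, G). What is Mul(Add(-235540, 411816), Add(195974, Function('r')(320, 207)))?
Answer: 34150654584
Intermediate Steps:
Mul(Add(-235540, 411816), Add(195974, Function('r')(320, 207))) = Mul(Add(-235540, 411816), Add(195974, Mul(-7, 320))) = Mul(176276, Add(195974, -2240)) = Mul(176276, 193734) = 34150654584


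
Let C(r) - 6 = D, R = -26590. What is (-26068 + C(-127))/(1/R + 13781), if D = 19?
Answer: -692483370/366436789 ≈ -1.8898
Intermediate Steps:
C(r) = 25 (C(r) = 6 + 19 = 25)
(-26068 + C(-127))/(1/R + 13781) = (-26068 + 25)/(1/(-26590) + 13781) = -26043/(-1/26590 + 13781) = -26043/366436789/26590 = -26043*26590/366436789 = -692483370/366436789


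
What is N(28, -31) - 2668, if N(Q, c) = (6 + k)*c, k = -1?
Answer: -2823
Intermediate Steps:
N(Q, c) = 5*c (N(Q, c) = (6 - 1)*c = 5*c)
N(28, -31) - 2668 = 5*(-31) - 2668 = -155 - 2668 = -2823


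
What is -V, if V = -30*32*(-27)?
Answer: -25920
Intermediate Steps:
V = 25920 (V = -960*(-27) = 25920)
-V = -1*25920 = -25920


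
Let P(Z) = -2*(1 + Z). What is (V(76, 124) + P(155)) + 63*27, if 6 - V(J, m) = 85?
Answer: 1310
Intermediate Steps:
V(J, m) = -79 (V(J, m) = 6 - 1*85 = 6 - 85 = -79)
P(Z) = -2 - 2*Z
(V(76, 124) + P(155)) + 63*27 = (-79 + (-2 - 2*155)) + 63*27 = (-79 + (-2 - 310)) + 1701 = (-79 - 312) + 1701 = -391 + 1701 = 1310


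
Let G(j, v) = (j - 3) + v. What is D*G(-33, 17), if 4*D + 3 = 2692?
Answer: -51091/4 ≈ -12773.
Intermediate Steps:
G(j, v) = -3 + j + v (G(j, v) = (-3 + j) + v = -3 + j + v)
D = 2689/4 (D = -¾ + (¼)*2692 = -¾ + 673 = 2689/4 ≈ 672.25)
D*G(-33, 17) = 2689*(-3 - 33 + 17)/4 = (2689/4)*(-19) = -51091/4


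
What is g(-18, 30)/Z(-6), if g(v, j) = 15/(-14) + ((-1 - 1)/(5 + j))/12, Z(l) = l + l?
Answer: 113/1260 ≈ 0.089683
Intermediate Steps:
Z(l) = 2*l
g(v, j) = -15/14 - 1/(6*(5 + j)) (g(v, j) = 15*(-1/14) - 2/(5 + j)*(1/12) = -15/14 - 1/(6*(5 + j)))
g(-18, 30)/Z(-6) = ((-232 - 45*30)/(42*(5 + 30)))/((2*(-6))) = ((1/42)*(-232 - 1350)/35)/(-12) = ((1/42)*(1/35)*(-1582))*(-1/12) = -113/105*(-1/12) = 113/1260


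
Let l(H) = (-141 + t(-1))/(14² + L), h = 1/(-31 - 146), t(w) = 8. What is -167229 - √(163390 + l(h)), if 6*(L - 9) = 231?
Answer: -167229 - 2*√9687728342/487 ≈ -1.6763e+5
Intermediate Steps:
L = 95/2 (L = 9 + (⅙)*231 = 9 + 77/2 = 95/2 ≈ 47.500)
h = -1/177 (h = 1/(-177) = -1/177 ≈ -0.0056497)
l(H) = -266/487 (l(H) = (-141 + 8)/(14² + 95/2) = -133/(196 + 95/2) = -133/487/2 = -133*2/487 = -266/487)
-167229 - √(163390 + l(h)) = -167229 - √(163390 - 266/487) = -167229 - √(79570664/487) = -167229 - 2*√9687728342/487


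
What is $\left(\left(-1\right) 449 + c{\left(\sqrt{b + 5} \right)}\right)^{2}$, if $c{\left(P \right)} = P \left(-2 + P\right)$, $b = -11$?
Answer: $207001 + 1820 i \sqrt{6} \approx 2.07 \cdot 10^{5} + 4458.1 i$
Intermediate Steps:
$\left(\left(-1\right) 449 + c{\left(\sqrt{b + 5} \right)}\right)^{2} = \left(\left(-1\right) 449 + \sqrt{-11 + 5} \left(-2 + \sqrt{-11 + 5}\right)\right)^{2} = \left(-449 + \sqrt{-6} \left(-2 + \sqrt{-6}\right)\right)^{2} = \left(-449 + i \sqrt{6} \left(-2 + i \sqrt{6}\right)\right)^{2}$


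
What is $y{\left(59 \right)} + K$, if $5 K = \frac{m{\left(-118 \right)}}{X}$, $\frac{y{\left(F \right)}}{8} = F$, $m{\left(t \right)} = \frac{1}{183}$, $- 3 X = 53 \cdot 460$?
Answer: $\frac{3509744799}{7435900} \approx 472.0$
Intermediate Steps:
$X = - \frac{24380}{3}$ ($X = - \frac{53 \cdot 460}{3} = \left(- \frac{1}{3}\right) 24380 = - \frac{24380}{3} \approx -8126.7$)
$m{\left(t \right)} = \frac{1}{183}$
$y{\left(F \right)} = 8 F$
$K = - \frac{1}{7435900}$ ($K = \frac{\frac{1}{183} \frac{1}{- \frac{24380}{3}}}{5} = \frac{\frac{1}{183} \left(- \frac{3}{24380}\right)}{5} = \frac{1}{5} \left(- \frac{1}{1487180}\right) = - \frac{1}{7435900} \approx -1.3448 \cdot 10^{-7}$)
$y{\left(59 \right)} + K = 8 \cdot 59 - \frac{1}{7435900} = 472 - \frac{1}{7435900} = \frac{3509744799}{7435900}$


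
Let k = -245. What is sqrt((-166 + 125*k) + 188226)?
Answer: 37*sqrt(115) ≈ 396.78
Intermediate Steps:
sqrt((-166 + 125*k) + 188226) = sqrt((-166 + 125*(-245)) + 188226) = sqrt((-166 - 30625) + 188226) = sqrt(-30791 + 188226) = sqrt(157435) = 37*sqrt(115)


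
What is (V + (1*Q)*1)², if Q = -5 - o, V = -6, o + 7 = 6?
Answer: 100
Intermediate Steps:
o = -1 (o = -7 + 6 = -1)
Q = -4 (Q = -5 - 1*(-1) = -5 + 1 = -4)
(V + (1*Q)*1)² = (-6 + (1*(-4))*1)² = (-6 - 4*1)² = (-6 - 4)² = (-10)² = 100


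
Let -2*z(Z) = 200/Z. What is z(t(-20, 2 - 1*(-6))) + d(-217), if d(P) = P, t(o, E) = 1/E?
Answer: -1017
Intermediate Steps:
z(Z) = -100/Z
z(t(-20, 2 - 1*(-6))) + d(-217) = -100/(1/(2 - 1*(-6))) - 217 = -100/(1/(2 + 6)) - 217 = -100/(1/8) - 217 = -100/1/8 - 217 = -100*8 - 217 = -800 - 217 = -1017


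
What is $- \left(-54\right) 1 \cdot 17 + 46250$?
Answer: $47168$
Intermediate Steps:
$- \left(-54\right) 1 \cdot 17 + 46250 = \left(-1\right) \left(-54\right) 17 + 46250 = 54 \cdot 17 + 46250 = 918 + 46250 = 47168$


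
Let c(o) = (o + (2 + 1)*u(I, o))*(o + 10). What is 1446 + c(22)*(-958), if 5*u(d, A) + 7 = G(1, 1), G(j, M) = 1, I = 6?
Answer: -2813122/5 ≈ -5.6262e+5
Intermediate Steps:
u(d, A) = -6/5 (u(d, A) = -7/5 + (⅕)*1 = -7/5 + ⅕ = -6/5)
c(o) = (10 + o)*(-18/5 + o) (c(o) = (o + (2 + 1)*(-6/5))*(o + 10) = (o + 3*(-6/5))*(10 + o) = (o - 18/5)*(10 + o) = (-18/5 + o)*(10 + o) = (10 + o)*(-18/5 + o))
1446 + c(22)*(-958) = 1446 + (-36 + 22² + (32/5)*22)*(-958) = 1446 + (-36 + 484 + 704/5)*(-958) = 1446 + (2944/5)*(-958) = 1446 - 2820352/5 = -2813122/5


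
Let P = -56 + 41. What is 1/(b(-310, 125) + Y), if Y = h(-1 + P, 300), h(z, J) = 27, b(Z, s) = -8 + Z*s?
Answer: -1/38731 ≈ -2.5819e-5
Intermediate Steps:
P = -15
Y = 27
1/(b(-310, 125) + Y) = 1/((-8 - 310*125) + 27) = 1/((-8 - 38750) + 27) = 1/(-38758 + 27) = 1/(-38731) = -1/38731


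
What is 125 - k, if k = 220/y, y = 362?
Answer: 22515/181 ≈ 124.39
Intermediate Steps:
k = 110/181 (k = 220/362 = 220*(1/362) = 110/181 ≈ 0.60773)
125 - k = 125 - 1*110/181 = 125 - 110/181 = 22515/181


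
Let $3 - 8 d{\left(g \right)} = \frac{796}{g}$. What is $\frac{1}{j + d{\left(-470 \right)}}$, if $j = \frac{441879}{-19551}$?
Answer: $- \frac{12251960}{269722589} \approx -0.045424$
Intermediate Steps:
$j = - \frac{147293}{6517}$ ($j = 441879 \left(- \frac{1}{19551}\right) = - \frac{147293}{6517} \approx -22.601$)
$d{\left(g \right)} = \frac{3}{8} - \frac{199}{2 g}$ ($d{\left(g \right)} = \frac{3}{8} - \frac{796 \frac{1}{g}}{8} = \frac{3}{8} - \frac{199}{2 g}$)
$\frac{1}{j + d{\left(-470 \right)}} = \frac{1}{- \frac{147293}{6517} + \frac{-796 + 3 \left(-470\right)}{8 \left(-470\right)}} = \frac{1}{- \frac{147293}{6517} + \frac{1}{8} \left(- \frac{1}{470}\right) \left(-796 - 1410\right)} = \frac{1}{- \frac{147293}{6517} + \frac{1}{8} \left(- \frac{1}{470}\right) \left(-2206\right)} = \frac{1}{- \frac{147293}{6517} + \frac{1103}{1880}} = \frac{1}{- \frac{269722589}{12251960}} = - \frac{12251960}{269722589}$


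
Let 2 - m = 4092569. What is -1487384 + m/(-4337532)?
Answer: -2150523867907/1445844 ≈ -1.4874e+6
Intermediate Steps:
m = -4092567 (m = 2 - 1*4092569 = 2 - 4092569 = -4092567)
-1487384 + m/(-4337532) = -1487384 - 4092567/(-4337532) = -1487384 - 4092567*(-1/4337532) = -1487384 + 1364189/1445844 = -2150523867907/1445844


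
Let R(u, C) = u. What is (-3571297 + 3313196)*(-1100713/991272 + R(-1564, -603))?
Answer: 400430827680221/991272 ≈ 4.0396e+8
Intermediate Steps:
(-3571297 + 3313196)*(-1100713/991272 + R(-1564, -603)) = (-3571297 + 3313196)*(-1100713/991272 - 1564) = -258101*(-1100713*1/991272 - 1564) = -258101*(-1100713/991272 - 1564) = -258101*(-1551450121/991272) = 400430827680221/991272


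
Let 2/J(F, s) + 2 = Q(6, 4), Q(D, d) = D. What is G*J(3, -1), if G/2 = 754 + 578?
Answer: 1332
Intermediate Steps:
J(F, s) = ½ (J(F, s) = 2/(-2 + 6) = 2/4 = 2*(¼) = ½)
G = 2664 (G = 2*(754 + 578) = 2*1332 = 2664)
G*J(3, -1) = 2664*(½) = 1332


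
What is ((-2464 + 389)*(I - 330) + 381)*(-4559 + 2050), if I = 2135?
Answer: 9396189946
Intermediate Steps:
((-2464 + 389)*(I - 330) + 381)*(-4559 + 2050) = ((-2464 + 389)*(2135 - 330) + 381)*(-4559 + 2050) = (-2075*1805 + 381)*(-2509) = (-3745375 + 381)*(-2509) = -3744994*(-2509) = 9396189946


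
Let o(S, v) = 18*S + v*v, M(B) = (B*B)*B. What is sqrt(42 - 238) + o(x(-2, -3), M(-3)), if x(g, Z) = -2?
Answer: 693 + 14*I ≈ 693.0 + 14.0*I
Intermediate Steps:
M(B) = B**3 (M(B) = B**2*B = B**3)
o(S, v) = v**2 + 18*S (o(S, v) = 18*S + v**2 = v**2 + 18*S)
sqrt(42 - 238) + o(x(-2, -3), M(-3)) = sqrt(42 - 238) + (((-3)**3)**2 + 18*(-2)) = sqrt(-196) + ((-27)**2 - 36) = 14*I + (729 - 36) = 14*I + 693 = 693 + 14*I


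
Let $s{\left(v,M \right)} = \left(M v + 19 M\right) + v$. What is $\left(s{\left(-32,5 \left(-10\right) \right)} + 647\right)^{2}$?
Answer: $1600225$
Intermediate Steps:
$s{\left(v,M \right)} = v + 19 M + M v$ ($s{\left(v,M \right)} = \left(19 M + M v\right) + v = v + 19 M + M v$)
$\left(s{\left(-32,5 \left(-10\right) \right)} + 647\right)^{2} = \left(\left(-32 + 19 \cdot 5 \left(-10\right) + 5 \left(-10\right) \left(-32\right)\right) + 647\right)^{2} = \left(\left(-32 + 19 \left(-50\right) - -1600\right) + 647\right)^{2} = \left(\left(-32 - 950 + 1600\right) + 647\right)^{2} = \left(618 + 647\right)^{2} = 1265^{2} = 1600225$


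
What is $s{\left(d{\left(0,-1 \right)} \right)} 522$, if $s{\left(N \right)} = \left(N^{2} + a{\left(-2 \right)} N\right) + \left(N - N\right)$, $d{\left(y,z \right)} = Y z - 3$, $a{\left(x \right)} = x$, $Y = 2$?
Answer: $18270$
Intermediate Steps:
$d{\left(y,z \right)} = -3 + 2 z$ ($d{\left(y,z \right)} = 2 z - 3 = -3 + 2 z$)
$s{\left(N \right)} = N^{2} - 2 N$ ($s{\left(N \right)} = \left(N^{2} - 2 N\right) + \left(N - N\right) = \left(N^{2} - 2 N\right) + 0 = N^{2} - 2 N$)
$s{\left(d{\left(0,-1 \right)} \right)} 522 = \left(-3 + 2 \left(-1\right)\right) \left(-2 + \left(-3 + 2 \left(-1\right)\right)\right) 522 = \left(-3 - 2\right) \left(-2 - 5\right) 522 = - 5 \left(-2 - 5\right) 522 = \left(-5\right) \left(-7\right) 522 = 35 \cdot 522 = 18270$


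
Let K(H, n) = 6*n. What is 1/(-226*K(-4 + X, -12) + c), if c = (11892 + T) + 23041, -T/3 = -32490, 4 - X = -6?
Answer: 1/148675 ≈ 6.7261e-6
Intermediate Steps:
X = 10 (X = 4 - 1*(-6) = 4 + 6 = 10)
T = 97470 (T = -3*(-32490) = 97470)
c = 132403 (c = (11892 + 97470) + 23041 = 109362 + 23041 = 132403)
1/(-226*K(-4 + X, -12) + c) = 1/(-1356*(-12) + 132403) = 1/(-226*(-72) + 132403) = 1/(16272 + 132403) = 1/148675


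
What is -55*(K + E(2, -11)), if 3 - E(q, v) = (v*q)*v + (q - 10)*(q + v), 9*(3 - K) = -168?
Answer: 47740/3 ≈ 15913.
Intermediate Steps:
K = 65/3 (K = 3 - ⅑*(-168) = 3 + 56/3 = 65/3 ≈ 21.667)
E(q, v) = 3 - q*v² - (-10 + q)*(q + v) (E(q, v) = 3 - ((v*q)*v + (q - 10)*(q + v)) = 3 - ((q*v)*v + (-10 + q)*(q + v)) = 3 - (q*v² + (-10 + q)*(q + v)) = 3 + (-q*v² - (-10 + q)*(q + v)) = 3 - q*v² - (-10 + q)*(q + v))
-55*(K + E(2, -11)) = -55*(65/3 + (3 - 1*2² + 10*2 + 10*(-11) - 1*2*(-11) - 1*2*(-11)²)) = -55*(65/3 + (3 - 1*4 + 20 - 110 + 22 - 1*2*121)) = -55*(65/3 + (3 - 4 + 20 - 110 + 22 - 242)) = -55*(65/3 - 311) = -55*(-868/3) = 47740/3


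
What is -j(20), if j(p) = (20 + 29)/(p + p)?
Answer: -49/40 ≈ -1.2250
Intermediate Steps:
j(p) = 49/(2*p) (j(p) = 49/((2*p)) = 49*(1/(2*p)) = 49/(2*p))
-j(20) = -49/(2*20) = -1*49/40 = -49/40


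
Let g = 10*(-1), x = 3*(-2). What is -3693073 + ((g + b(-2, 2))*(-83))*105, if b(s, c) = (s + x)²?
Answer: -4163683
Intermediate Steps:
x = -6
b(s, c) = (-6 + s)² (b(s, c) = (s - 6)² = (-6 + s)²)
g = -10
-3693073 + ((g + b(-2, 2))*(-83))*105 = -3693073 + ((-10 + (-6 - 2)²)*(-83))*105 = -3693073 + ((-10 + (-8)²)*(-83))*105 = -3693073 + ((-10 + 64)*(-83))*105 = -3693073 + (54*(-83))*105 = -3693073 - 4482*105 = -3693073 - 470610 = -4163683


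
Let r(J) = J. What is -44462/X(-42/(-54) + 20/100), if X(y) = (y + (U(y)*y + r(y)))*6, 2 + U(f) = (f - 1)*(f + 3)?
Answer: 61387875/716 ≈ 85737.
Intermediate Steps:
U(f) = -2 + (-1 + f)*(3 + f) (U(f) = -2 + (f - 1)*(f + 3) = -2 + (-1 + f)*(3 + f))
X(y) = 12*y + 6*y*(-5 + y² + 2*y) (X(y) = (y + ((-5 + y² + 2*y)*y + y))*6 = (y + (y*(-5 + y² + 2*y) + y))*6 = (y + (y + y*(-5 + y² + 2*y)))*6 = (2*y + y*(-5 + y² + 2*y))*6 = 12*y + 6*y*(-5 + y² + 2*y))
-44462/X(-42/(-54) + 20/100) = -44462*1/(6*(-42/(-54) + 20/100)*(-3 + (-42/(-54) + 20/100)² + 2*(-42/(-54) + 20/100))) = -44462*1/(6*(-42*(-1/54) + 20*(1/100))*(-3 + (-42*(-1/54) + 20*(1/100))² + 2*(-42*(-1/54) + 20*(1/100)))) = -44462*1/(6*(7/9 + ⅕)*(-3 + (7/9 + ⅕)² + 2*(7/9 + ⅕))) = -44462*15/(88*(-3 + (44/45)² + 2*(44/45))) = -44462*15/(88*(-3 + 1936/2025 + 88/45)) = -44462/(6*(44/45)*(-179/2025)) = -44462/(-15752/30375) = -44462*(-30375/15752) = 61387875/716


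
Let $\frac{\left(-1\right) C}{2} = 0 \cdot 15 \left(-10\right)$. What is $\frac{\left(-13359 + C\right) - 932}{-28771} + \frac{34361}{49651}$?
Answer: $\frac{1698162772}{1428508921} \approx 1.1888$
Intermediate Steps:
$C = 0$ ($C = - 2 \cdot 0 \cdot 15 \left(-10\right) = - 2 \cdot 0 \left(-10\right) = \left(-2\right) 0 = 0$)
$\frac{\left(-13359 + C\right) - 932}{-28771} + \frac{34361}{49651} = \frac{\left(-13359 + 0\right) - 932}{-28771} + \frac{34361}{49651} = \left(-13359 - 932\right) \left(- \frac{1}{28771}\right) + 34361 \cdot \frac{1}{49651} = \left(-14291\right) \left(- \frac{1}{28771}\right) + \frac{34361}{49651} = \frac{14291}{28771} + \frac{34361}{49651} = \frac{1698162772}{1428508921}$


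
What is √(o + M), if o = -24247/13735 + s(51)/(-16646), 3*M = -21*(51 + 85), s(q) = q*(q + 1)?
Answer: I*√7415893426857755/2788205 ≈ 30.886*I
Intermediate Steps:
s(q) = q*(1 + q)
M = -952 (M = (-21*(51 + 85))/3 = (-21*136)/3 = (⅓)*(-2856) = -952)
o = -5366351/2788205 (o = -24247/13735 + (51*(1 + 51))/(-16646) = -24247*1/13735 + (51*52)*(-1/16646) = -24247/13735 + 2652*(-1/16646) = -24247/13735 - 1326/8323 = -5366351/2788205 ≈ -1.9247)
√(o + M) = √(-5366351/2788205 - 952) = √(-2659737511/2788205) = I*√7415893426857755/2788205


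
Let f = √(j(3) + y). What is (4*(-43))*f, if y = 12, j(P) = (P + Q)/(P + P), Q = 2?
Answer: -86*√462/3 ≈ -616.17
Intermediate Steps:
j(P) = (2 + P)/(2*P) (j(P) = (P + 2)/(P + P) = (2 + P)/((2*P)) = (2 + P)*(1/(2*P)) = (2 + P)/(2*P))
f = √462/6 (f = √((½)*(2 + 3)/3 + 12) = √((½)*(⅓)*5 + 12) = √(⅚ + 12) = √(77/6) = √462/6 ≈ 3.5824)
(4*(-43))*f = (4*(-43))*(√462/6) = -86*√462/3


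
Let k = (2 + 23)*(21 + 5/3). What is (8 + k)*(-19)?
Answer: -32756/3 ≈ -10919.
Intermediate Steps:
k = 1700/3 (k = 25*(21 + 5*(⅓)) = 25*(21 + 5/3) = 25*(68/3) = 1700/3 ≈ 566.67)
(8 + k)*(-19) = (8 + 1700/3)*(-19) = (1724/3)*(-19) = -32756/3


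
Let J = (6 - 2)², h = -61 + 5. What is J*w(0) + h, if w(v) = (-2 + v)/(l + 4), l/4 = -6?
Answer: -272/5 ≈ -54.400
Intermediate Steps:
h = -56
l = -24 (l = 4*(-6) = -24)
J = 16 (J = 4² = 16)
w(v) = ⅒ - v/20 (w(v) = (-2 + v)/(-24 + 4) = (-2 + v)/(-20) = (-2 + v)*(-1/20) = ⅒ - v/20)
J*w(0) + h = 16*(⅒ - 1/20*0) - 56 = 16*(⅒ + 0) - 56 = 16*(⅒) - 56 = 8/5 - 56 = -272/5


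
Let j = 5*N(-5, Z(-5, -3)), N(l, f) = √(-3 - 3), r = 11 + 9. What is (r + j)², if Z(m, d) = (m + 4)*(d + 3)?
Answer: 250 + 200*I*√6 ≈ 250.0 + 489.9*I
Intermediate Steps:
r = 20
Z(m, d) = (3 + d)*(4 + m) (Z(m, d) = (4 + m)*(3 + d) = (3 + d)*(4 + m))
N(l, f) = I*√6 (N(l, f) = √(-6) = I*√6)
j = 5*I*√6 (j = 5*(I*√6) = 5*I*√6 ≈ 12.247*I)
(r + j)² = (20 + 5*I*√6)²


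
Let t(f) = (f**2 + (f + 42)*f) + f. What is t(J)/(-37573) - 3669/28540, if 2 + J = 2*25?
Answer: -328274217/1072333420 ≈ -0.30613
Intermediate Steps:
J = 48 (J = -2 + 2*25 = -2 + 50 = 48)
t(f) = f + f**2 + f*(42 + f) (t(f) = (f**2 + (42 + f)*f) + f = (f**2 + f*(42 + f)) + f = f + f**2 + f*(42 + f))
t(J)/(-37573) - 3669/28540 = (48*(43 + 2*48))/(-37573) - 3669/28540 = (48*(43 + 96))*(-1/37573) - 3669*1/28540 = (48*139)*(-1/37573) - 3669/28540 = 6672*(-1/37573) - 3669/28540 = -6672/37573 - 3669/28540 = -328274217/1072333420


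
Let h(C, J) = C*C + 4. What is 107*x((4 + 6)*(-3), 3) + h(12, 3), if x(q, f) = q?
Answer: -3062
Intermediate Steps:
h(C, J) = 4 + C² (h(C, J) = C² + 4 = 4 + C²)
107*x((4 + 6)*(-3), 3) + h(12, 3) = 107*((4 + 6)*(-3)) + (4 + 12²) = 107*(10*(-3)) + (4 + 144) = 107*(-30) + 148 = -3210 + 148 = -3062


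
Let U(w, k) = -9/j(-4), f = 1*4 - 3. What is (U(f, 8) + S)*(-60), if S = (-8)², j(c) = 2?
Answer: -3570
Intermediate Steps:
f = 1 (f = 4 - 3 = 1)
S = 64
U(w, k) = -9/2
(U(f, 8) + S)*(-60) = (-9/2 + 64)*(-60) = (119/2)*(-60) = -3570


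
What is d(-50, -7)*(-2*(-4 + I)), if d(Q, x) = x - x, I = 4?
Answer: 0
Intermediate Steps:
d(Q, x) = 0
d(-50, -7)*(-2*(-4 + I)) = 0*(-2*(-4 + 4)) = 0*(-2*0) = 0*0 = 0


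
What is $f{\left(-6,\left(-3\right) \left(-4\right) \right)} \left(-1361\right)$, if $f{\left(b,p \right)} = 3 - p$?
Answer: $12249$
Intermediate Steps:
$f{\left(-6,\left(-3\right) \left(-4\right) \right)} \left(-1361\right) = \left(3 - \left(-3\right) \left(-4\right)\right) \left(-1361\right) = \left(3 - 12\right) \left(-1361\right) = \left(-9\right) \left(-1361\right) = 12249$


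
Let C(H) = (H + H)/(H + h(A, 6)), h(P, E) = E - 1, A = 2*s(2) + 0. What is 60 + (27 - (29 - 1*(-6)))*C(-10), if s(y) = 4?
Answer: 28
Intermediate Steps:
A = 8 (A = 2*4 + 0 = 8 + 0 = 8)
h(P, E) = -1 + E
C(H) = 2*H/(5 + H) (C(H) = (H + H)/(H + (-1 + 6)) = (2*H)/(H + 5) = (2*H)/(5 + H) = 2*H/(5 + H))
60 + (27 - (29 - 1*(-6)))*C(-10) = 60 + (27 - (29 - 1*(-6)))*(2*(-10)/(5 - 10)) = 60 + (27 - (29 + 6))*(2*(-10)/(-5)) = 60 + (27 - 1*35)*(2*(-10)*(-1/5)) = 60 + (27 - 35)*4 = 60 - 8*4 = 60 - 32 = 28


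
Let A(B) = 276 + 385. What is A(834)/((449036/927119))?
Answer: 612825659/449036 ≈ 1364.8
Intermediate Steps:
A(B) = 661
A(834)/((449036/927119)) = 661/((449036/927119)) = 661/((449036*(1/927119))) = 661/(449036/927119) = 661*(927119/449036) = 612825659/449036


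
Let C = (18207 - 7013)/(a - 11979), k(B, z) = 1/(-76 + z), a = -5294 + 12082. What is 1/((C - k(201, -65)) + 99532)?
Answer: 25239/2512033901 ≈ 1.0047e-5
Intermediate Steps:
a = 6788
C = -386/179 (C = (18207 - 7013)/(6788 - 11979) = 11194/(-5191) = 11194*(-1/5191) = -386/179 ≈ -2.1564)
1/((C - k(201, -65)) + 99532) = 1/((-386/179 - 1/(-76 - 65)) + 99532) = 1/((-386/179 - 1/(-141)) + 99532) = 1/((-386/179 - 1*(-1/141)) + 99532) = 1/((-386/179 + 1/141) + 99532) = 1/(-54247/25239 + 99532) = 1/(2512033901/25239) = 25239/2512033901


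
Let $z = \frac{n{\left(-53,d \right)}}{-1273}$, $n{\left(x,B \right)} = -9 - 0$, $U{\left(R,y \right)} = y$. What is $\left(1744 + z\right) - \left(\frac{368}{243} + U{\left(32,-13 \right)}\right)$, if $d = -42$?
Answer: $\frac{543042346}{309339} \approx 1755.5$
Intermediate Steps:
$n{\left(x,B \right)} = -9$ ($n{\left(x,B \right)} = -9 + 0 = -9$)
$z = \frac{9}{1273}$ ($z = - \frac{9}{-1273} = \left(-9\right) \left(- \frac{1}{1273}\right) = \frac{9}{1273} \approx 0.0070699$)
$\left(1744 + z\right) - \left(\frac{368}{243} + U{\left(32,-13 \right)}\right) = \left(1744 + \frac{9}{1273}\right) - \left(-13 + \frac{368}{243}\right) = \frac{2220121}{1273} + \left(\left(-368\right) \frac{1}{243} + 13\right) = \frac{2220121}{1273} + \left(- \frac{368}{243} + 13\right) = \frac{2220121}{1273} + \frac{2791}{243} = \frac{543042346}{309339}$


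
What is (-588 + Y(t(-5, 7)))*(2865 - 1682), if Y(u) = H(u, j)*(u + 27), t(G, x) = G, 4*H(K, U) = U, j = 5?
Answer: -1326143/2 ≈ -6.6307e+5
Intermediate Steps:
H(K, U) = U/4
Y(u) = 135/4 + 5*u/4 (Y(u) = ((1/4)*5)*(u + 27) = 5*(27 + u)/4 = 135/4 + 5*u/4)
(-588 + Y(t(-5, 7)))*(2865 - 1682) = (-588 + (135/4 + (5/4)*(-5)))*(2865 - 1682) = (-588 + (135/4 - 25/4))*1183 = (-588 + 55/2)*1183 = -1121/2*1183 = -1326143/2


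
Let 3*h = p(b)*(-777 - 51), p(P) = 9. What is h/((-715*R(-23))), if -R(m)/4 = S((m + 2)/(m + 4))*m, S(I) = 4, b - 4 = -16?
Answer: 27/2860 ≈ 0.0094406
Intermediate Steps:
b = -12 (b = 4 - 16 = -12)
R(m) = -16*m
h = -2484 (h = (9*(-777 - 51))/3 = (9*(-828))/3 = (⅓)*(-7452) = -2484)
h/((-715*R(-23))) = -2484/((-(-11440)*(-23))) = -2484/((-715*368)) = -2484/(-263120) = -2484*(-1/263120) = 27/2860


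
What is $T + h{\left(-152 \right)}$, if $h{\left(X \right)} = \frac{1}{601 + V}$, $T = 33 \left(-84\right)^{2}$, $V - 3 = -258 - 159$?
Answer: $\frac{43542577}{187} \approx 2.3285 \cdot 10^{5}$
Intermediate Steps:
$V = -414$ ($V = 3 - 417 = -414$)
$T = 232848$ ($T = 33 \cdot 7056 = 232848$)
$h{\left(X \right)} = \frac{1}{187}$ ($h{\left(X \right)} = \frac{1}{601 - 414} = \frac{1}{187}$)
$T + h{\left(-152 \right)} = 232848 + \frac{1}{187} = \frac{43542577}{187}$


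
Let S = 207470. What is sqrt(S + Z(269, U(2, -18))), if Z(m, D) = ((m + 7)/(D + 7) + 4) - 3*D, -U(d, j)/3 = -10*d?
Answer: sqrt(930561258)/67 ≈ 455.30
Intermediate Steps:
U(d, j) = 30*d (U(d, j) = -(-30)*d = 30*d)
Z(m, D) = 4 - 3*D + (7 + m)/(7 + D) (Z(m, D) = ((7 + m)/(7 + D) + 4) - 3*D = (4 + (7 + m)/(7 + D)) - 3*D = 4 - 3*D + (7 + m)/(7 + D))
sqrt(S + Z(269, U(2, -18))) = sqrt(207470 + (35 + 269 - 510*2 - 3*(30*2)**2)/(7 + 30*2)) = sqrt(207470 + (35 + 269 - 17*60 - 3*60**2)/(7 + 60)) = sqrt(207470 + (35 + 269 - 1020 - 3*3600)/67) = sqrt(207470 + (35 + 269 - 1020 - 10800)/67) = sqrt(207470 + (1/67)*(-11516)) = sqrt(207470 - 11516/67) = sqrt(13888974/67) = sqrt(930561258)/67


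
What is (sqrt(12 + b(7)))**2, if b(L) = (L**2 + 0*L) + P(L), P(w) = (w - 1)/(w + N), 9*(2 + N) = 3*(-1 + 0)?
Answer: 436/7 ≈ 62.286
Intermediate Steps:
N = -7/3 (N = -2 + (3*(-1 + 0))/9 = -2 + (3*(-1))/9 = -2 + (1/9)*(-3) = -2 - 1/3 = -7/3 ≈ -2.3333)
P(w) = (-1 + w)/(-7/3 + w) (P(w) = (w - 1)/(w - 7/3) = (-1 + w)/(-7/3 + w))
b(L) = L**2 + 3*(-1 + L)/(-7 + 3*L) (b(L) = (L**2 + 0*L) + 3*(-1 + L)/(-7 + 3*L) = (L**2 + 0) + 3*(-1 + L)/(-7 + 3*L) = L**2 + 3*(-1 + L)/(-7 + 3*L))
(sqrt(12 + b(7)))**2 = (sqrt(12 + (-3 + 3*7 + 7**2*(-7 + 3*7))/(-7 + 3*7)))**2 = (sqrt(12 + (-3 + 21 + 49*(-7 + 21))/(-7 + 21)))**2 = (sqrt(12 + (-3 + 21 + 49*14)/14))**2 = (sqrt(12 + (-3 + 21 + 686)/14))**2 = (sqrt(12 + (1/14)*704))**2 = (sqrt(12 + 352/7))**2 = (sqrt(436/7))**2 = (2*sqrt(763)/7)**2 = 436/7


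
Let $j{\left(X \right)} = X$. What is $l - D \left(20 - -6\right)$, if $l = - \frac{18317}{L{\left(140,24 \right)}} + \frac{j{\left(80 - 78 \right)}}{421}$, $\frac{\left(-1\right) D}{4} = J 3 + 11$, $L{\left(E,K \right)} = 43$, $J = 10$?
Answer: $\frac{69479821}{18103} \approx 3838.0$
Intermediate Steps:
$D = -164$ ($D = - 4 \left(10 \cdot 3 + 11\right) = - 4 \left(30 + 11\right) = \left(-4\right) 41 = -164$)
$l = - \frac{7711371}{18103}$ ($l = - \frac{18317}{43} + \frac{80 - 78}{421} = \left(-18317\right) \frac{1}{43} + \left(80 - 78\right) \frac{1}{421} = - \frac{18317}{43} + 2 \cdot \frac{1}{421} = - \frac{18317}{43} + \frac{2}{421} = - \frac{7711371}{18103} \approx -425.97$)
$l - D \left(20 - -6\right) = - \frac{7711371}{18103} - - 164 \left(20 - -6\right) = - \frac{7711371}{18103} - - 164 \left(20 + 6\right) = - \frac{7711371}{18103} - \left(-164\right) 26 = - \frac{7711371}{18103} - -4264 = - \frac{7711371}{18103} + 4264 = \frac{69479821}{18103}$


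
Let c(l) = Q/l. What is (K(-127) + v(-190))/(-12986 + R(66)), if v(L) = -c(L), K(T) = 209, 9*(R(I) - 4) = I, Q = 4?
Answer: -59571/3697780 ≈ -0.016110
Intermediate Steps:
R(I) = 4 + I/9
c(l) = 4/l
v(L) = -4/L
(K(-127) + v(-190))/(-12986 + R(66)) = (209 - 4/(-190))/(-12986 + (4 + (⅑)*66)) = (209 - 4*(-1/190))/(-12986 + (4 + 22/3)) = (209 + 2/95)/(-12986 + 34/3) = 19857/(95*(-38924/3)) = (19857/95)*(-3/38924) = -59571/3697780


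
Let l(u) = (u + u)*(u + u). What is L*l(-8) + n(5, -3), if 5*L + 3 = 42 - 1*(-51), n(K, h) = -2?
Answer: 4606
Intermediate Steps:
l(u) = 4*u² (l(u) = (2*u)*(2*u) = 4*u²)
L = 18 (L = -⅗ + (42 - 1*(-51))/5 = -⅗ + (42 + 51)/5 = -⅗ + (⅕)*93 = -⅗ + 93/5 = 18)
L*l(-8) + n(5, -3) = 18*(4*(-8)²) - 2 = 18*(4*64) - 2 = 18*256 - 2 = 4608 - 2 = 4606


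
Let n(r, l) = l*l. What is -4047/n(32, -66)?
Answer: -1349/1452 ≈ -0.92906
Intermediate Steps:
n(r, l) = l²
-4047/n(32, -66) = -4047/((-66)²) = -4047/4356 = -4047*1/4356 = -1349/1452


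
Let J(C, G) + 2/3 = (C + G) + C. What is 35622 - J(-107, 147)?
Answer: 107069/3 ≈ 35690.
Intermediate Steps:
J(C, G) = -⅔ + G + 2*C (J(C, G) = -⅔ + ((C + G) + C) = -⅔ + (G + 2*C) = -⅔ + G + 2*C)
35622 - J(-107, 147) = 35622 - (-⅔ + 147 + 2*(-107)) = 35622 - (-⅔ + 147 - 214) = 35622 - 1*(-203/3) = 35622 + 203/3 = 107069/3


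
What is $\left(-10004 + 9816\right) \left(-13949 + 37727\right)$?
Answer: $-4470264$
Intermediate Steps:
$\left(-10004 + 9816\right) \left(-13949 + 37727\right) = \left(-188\right) 23778 = -4470264$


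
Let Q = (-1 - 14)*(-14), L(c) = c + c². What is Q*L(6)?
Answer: 8820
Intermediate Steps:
Q = 210 (Q = -15*(-14) = 210)
Q*L(6) = 210*(6*(1 + 6)) = 210*(6*7) = 210*42 = 8820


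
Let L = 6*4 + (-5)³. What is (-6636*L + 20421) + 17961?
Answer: 708618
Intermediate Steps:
L = -101 (L = 24 - 125 = -101)
(-6636*L + 20421) + 17961 = (-6636*(-101) + 20421) + 17961 = (670236 + 20421) + 17961 = 690657 + 17961 = 708618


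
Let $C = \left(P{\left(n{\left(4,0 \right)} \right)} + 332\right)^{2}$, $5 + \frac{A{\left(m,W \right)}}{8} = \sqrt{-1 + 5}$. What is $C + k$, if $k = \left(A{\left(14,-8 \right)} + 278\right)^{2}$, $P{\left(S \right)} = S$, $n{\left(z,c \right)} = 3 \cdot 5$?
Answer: $184925$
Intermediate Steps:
$n{\left(z,c \right)} = 15$
$A{\left(m,W \right)} = -24$ ($A{\left(m,W \right)} = -40 + 8 \sqrt{-1 + 5} = -40 + 8 \sqrt{4} = -40 + 8 \cdot 2 = -40 + 16 = -24$)
$C = 120409$ ($C = \left(15 + 332\right)^{2} = 347^{2} = 120409$)
$k = 64516$ ($k = \left(-24 + 278\right)^{2} = 254^{2} = 64516$)
$C + k = 120409 + 64516 = 184925$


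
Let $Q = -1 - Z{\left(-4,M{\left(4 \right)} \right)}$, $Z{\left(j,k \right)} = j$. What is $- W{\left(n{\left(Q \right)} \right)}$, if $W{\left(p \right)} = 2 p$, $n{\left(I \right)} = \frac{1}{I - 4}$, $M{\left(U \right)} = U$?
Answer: $2$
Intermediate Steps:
$Q = 3$ ($Q = -1 - -4 = -1 + 4 = 3$)
$n{\left(I \right)} = \frac{1}{-4 + I}$
$- W{\left(n{\left(Q \right)} \right)} = - \frac{2}{-4 + 3} = - \frac{2}{-1} = - 2 \left(-1\right) = \left(-1\right) \left(-2\right) = 2$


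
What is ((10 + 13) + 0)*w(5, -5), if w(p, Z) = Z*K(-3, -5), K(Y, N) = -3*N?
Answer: -1725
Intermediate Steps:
w(p, Z) = 15*Z (w(p, Z) = Z*(-3*(-5)) = Z*15 = 15*Z)
((10 + 13) + 0)*w(5, -5) = ((10 + 13) + 0)*(15*(-5)) = (23 + 0)*(-75) = 23*(-75) = -1725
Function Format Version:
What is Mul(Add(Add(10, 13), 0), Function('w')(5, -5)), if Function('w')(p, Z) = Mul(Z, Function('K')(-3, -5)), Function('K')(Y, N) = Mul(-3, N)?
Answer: -1725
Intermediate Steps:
Function('w')(p, Z) = Mul(15, Z) (Function('w')(p, Z) = Mul(Z, Mul(-3, -5)) = Mul(Z, 15) = Mul(15, Z))
Mul(Add(Add(10, 13), 0), Function('w')(5, -5)) = Mul(Add(Add(10, 13), 0), Mul(15, -5)) = Mul(Add(23, 0), -75) = Mul(23, -75) = -1725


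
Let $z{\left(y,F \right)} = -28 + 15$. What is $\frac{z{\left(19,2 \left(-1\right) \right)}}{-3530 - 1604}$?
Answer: $\frac{13}{5134} \approx 0.0025321$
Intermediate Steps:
$z{\left(y,F \right)} = -13$
$\frac{z{\left(19,2 \left(-1\right) \right)}}{-3530 - 1604} = - \frac{13}{-3530 - 1604} = - \frac{13}{-5134} = \left(-13\right) \left(- \frac{1}{5134}\right) = \frac{13}{5134}$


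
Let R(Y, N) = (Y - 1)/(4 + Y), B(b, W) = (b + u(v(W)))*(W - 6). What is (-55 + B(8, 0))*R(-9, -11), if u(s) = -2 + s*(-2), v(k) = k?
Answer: -182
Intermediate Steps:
u(s) = -2 - 2*s
B(b, W) = (-6 + W)*(-2 + b - 2*W) (B(b, W) = (b + (-2 - 2*W))*(W - 6) = (-2 + b - 2*W)*(-6 + W) = (-6 + W)*(-2 + b - 2*W))
R(Y, N) = (-1 + Y)/(4 + Y)
(-55 + B(8, 0))*R(-9, -11) = (-55 + (12 - 6*8 - 2*0² + 10*0 + 0*8))*((-1 - 9)/(4 - 9)) = (-55 + (12 - 48 - 2*0 + 0 + 0))*(-10/(-5)) = (-55 + (12 - 48 + 0 + 0 + 0))*(-⅕*(-10)) = (-55 - 36)*2 = -91*2 = -182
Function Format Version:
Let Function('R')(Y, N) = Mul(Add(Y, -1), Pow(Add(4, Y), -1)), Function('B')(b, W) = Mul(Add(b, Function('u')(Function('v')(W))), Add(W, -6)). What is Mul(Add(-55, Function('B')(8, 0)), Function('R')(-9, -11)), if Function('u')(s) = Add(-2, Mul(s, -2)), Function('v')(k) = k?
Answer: -182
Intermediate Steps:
Function('u')(s) = Add(-2, Mul(-2, s))
Function('B')(b, W) = Mul(Add(-6, W), Add(-2, b, Mul(-2, W))) (Function('B')(b, W) = Mul(Add(b, Add(-2, Mul(-2, W))), Add(W, -6)) = Mul(Add(-2, b, Mul(-2, W)), Add(-6, W)) = Mul(Add(-6, W), Add(-2, b, Mul(-2, W))))
Function('R')(Y, N) = Mul(Pow(Add(4, Y), -1), Add(-1, Y)) (Function('R')(Y, N) = Mul(Add(-1, Y), Pow(Add(4, Y), -1)) = Mul(Pow(Add(4, Y), -1), Add(-1, Y)))
Mul(Add(-55, Function('B')(8, 0)), Function('R')(-9, -11)) = Mul(Add(-55, Add(12, Mul(-6, 8), Mul(-2, Pow(0, 2)), Mul(10, 0), Mul(0, 8))), Mul(Pow(Add(4, -9), -1), Add(-1, -9))) = Mul(Add(-55, Add(12, -48, Mul(-2, 0), 0, 0)), Mul(Pow(-5, -1), -10)) = Mul(Add(-55, Add(12, -48, 0, 0, 0)), Mul(Rational(-1, 5), -10)) = Mul(Add(-55, -36), 2) = Mul(-91, 2) = -182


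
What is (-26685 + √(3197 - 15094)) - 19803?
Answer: -46488 + I*√11897 ≈ -46488.0 + 109.07*I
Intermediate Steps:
(-26685 + √(3197 - 15094)) - 19803 = (-26685 + √(-11897)) - 19803 = (-26685 + I*√11897) - 19803 = -46488 + I*√11897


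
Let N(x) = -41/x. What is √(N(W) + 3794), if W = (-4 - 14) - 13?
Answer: √3647305/31 ≈ 61.606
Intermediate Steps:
W = -31 (W = -18 - 13 = -31)
√(N(W) + 3794) = √(-41/(-31) + 3794) = √(-41*(-1/31) + 3794) = √(41/31 + 3794) = √(117655/31) = √3647305/31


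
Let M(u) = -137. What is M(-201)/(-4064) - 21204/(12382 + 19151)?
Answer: -27284345/42716704 ≈ -0.63873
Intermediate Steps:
M(-201)/(-4064) - 21204/(12382 + 19151) = -137/(-4064) - 21204/(12382 + 19151) = -137*(-1/4064) - 21204/31533 = 137/4064 - 21204*1/31533 = 137/4064 - 7068/10511 = -27284345/42716704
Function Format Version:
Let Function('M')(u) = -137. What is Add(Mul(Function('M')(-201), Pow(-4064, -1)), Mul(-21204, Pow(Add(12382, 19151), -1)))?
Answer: Rational(-27284345, 42716704) ≈ -0.63873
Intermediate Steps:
Add(Mul(Function('M')(-201), Pow(-4064, -1)), Mul(-21204, Pow(Add(12382, 19151), -1))) = Add(Mul(-137, Pow(-4064, -1)), Mul(-21204, Pow(Add(12382, 19151), -1))) = Add(Mul(-137, Rational(-1, 4064)), Mul(-21204, Pow(31533, -1))) = Add(Rational(137, 4064), Mul(-21204, Rational(1, 31533))) = Add(Rational(137, 4064), Rational(-7068, 10511)) = Rational(-27284345, 42716704)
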